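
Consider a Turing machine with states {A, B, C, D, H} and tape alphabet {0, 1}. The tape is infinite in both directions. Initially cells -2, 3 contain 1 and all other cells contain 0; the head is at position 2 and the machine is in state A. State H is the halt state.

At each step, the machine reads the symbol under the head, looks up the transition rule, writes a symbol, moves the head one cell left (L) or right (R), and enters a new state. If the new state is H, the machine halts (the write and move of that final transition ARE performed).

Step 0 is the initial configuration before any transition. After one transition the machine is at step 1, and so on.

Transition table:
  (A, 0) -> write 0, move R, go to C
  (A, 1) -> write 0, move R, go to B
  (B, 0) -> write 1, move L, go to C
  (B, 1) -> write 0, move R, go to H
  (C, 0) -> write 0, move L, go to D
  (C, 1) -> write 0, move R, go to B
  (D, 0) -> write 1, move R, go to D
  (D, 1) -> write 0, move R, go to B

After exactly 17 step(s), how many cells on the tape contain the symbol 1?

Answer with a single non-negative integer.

Answer: 6

Derivation:
Step 1: in state A at pos 2, read 0 -> (A,0)->write 0,move R,goto C. Now: state=C, head=3, tape[-3..4]=01000010 (head:       ^)
Step 2: in state C at pos 3, read 1 -> (C,1)->write 0,move R,goto B. Now: state=B, head=4, tape[-3..5]=010000000 (head:        ^)
Step 3: in state B at pos 4, read 0 -> (B,0)->write 1,move L,goto C. Now: state=C, head=3, tape[-3..5]=010000010 (head:       ^)
Step 4: in state C at pos 3, read 0 -> (C,0)->write 0,move L,goto D. Now: state=D, head=2, tape[-3..5]=010000010 (head:      ^)
Step 5: in state D at pos 2, read 0 -> (D,0)->write 1,move R,goto D. Now: state=D, head=3, tape[-3..5]=010001010 (head:       ^)
Step 6: in state D at pos 3, read 0 -> (D,0)->write 1,move R,goto D. Now: state=D, head=4, tape[-3..5]=010001110 (head:        ^)
Step 7: in state D at pos 4, read 1 -> (D,1)->write 0,move R,goto B. Now: state=B, head=5, tape[-3..6]=0100011000 (head:         ^)
Step 8: in state B at pos 5, read 0 -> (B,0)->write 1,move L,goto C. Now: state=C, head=4, tape[-3..6]=0100011010 (head:        ^)
Step 9: in state C at pos 4, read 0 -> (C,0)->write 0,move L,goto D. Now: state=D, head=3, tape[-3..6]=0100011010 (head:       ^)
Step 10: in state D at pos 3, read 1 -> (D,1)->write 0,move R,goto B. Now: state=B, head=4, tape[-3..6]=0100010010 (head:        ^)
Step 11: in state B at pos 4, read 0 -> (B,0)->write 1,move L,goto C. Now: state=C, head=3, tape[-3..6]=0100010110 (head:       ^)
Step 12: in state C at pos 3, read 0 -> (C,0)->write 0,move L,goto D. Now: state=D, head=2, tape[-3..6]=0100010110 (head:      ^)
Step 13: in state D at pos 2, read 1 -> (D,1)->write 0,move R,goto B. Now: state=B, head=3, tape[-3..6]=0100000110 (head:       ^)
Step 14: in state B at pos 3, read 0 -> (B,0)->write 1,move L,goto C. Now: state=C, head=2, tape[-3..6]=0100001110 (head:      ^)
Step 15: in state C at pos 2, read 0 -> (C,0)->write 0,move L,goto D. Now: state=D, head=1, tape[-3..6]=0100001110 (head:     ^)
Step 16: in state D at pos 1, read 0 -> (D,0)->write 1,move R,goto D. Now: state=D, head=2, tape[-3..6]=0100101110 (head:      ^)
Step 17: in state D at pos 2, read 0 -> (D,0)->write 1,move R,goto D. Now: state=D, head=3, tape[-3..6]=0100111110 (head:       ^)
Cells containing 1 after step 17: {-2, 1, 2, 3, 4, 5} -> 6 cell(s)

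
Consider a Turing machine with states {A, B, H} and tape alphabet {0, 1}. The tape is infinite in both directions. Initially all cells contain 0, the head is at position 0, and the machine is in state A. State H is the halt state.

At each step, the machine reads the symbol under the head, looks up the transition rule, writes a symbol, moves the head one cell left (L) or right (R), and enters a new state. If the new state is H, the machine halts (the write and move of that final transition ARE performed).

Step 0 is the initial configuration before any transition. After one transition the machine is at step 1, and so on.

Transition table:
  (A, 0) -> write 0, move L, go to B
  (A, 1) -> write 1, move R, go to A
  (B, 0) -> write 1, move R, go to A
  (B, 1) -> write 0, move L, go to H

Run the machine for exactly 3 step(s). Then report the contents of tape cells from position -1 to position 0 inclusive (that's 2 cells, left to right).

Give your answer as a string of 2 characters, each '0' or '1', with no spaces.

Step 1: in state A at pos 0, read 0 -> (A,0)->write 0,move L,goto B. Now: state=B, head=-1, tape[-2..1]=0000 (head:  ^)
Step 2: in state B at pos -1, read 0 -> (B,0)->write 1,move R,goto A. Now: state=A, head=0, tape[-2..1]=0100 (head:   ^)
Step 3: in state A at pos 0, read 0 -> (A,0)->write 0,move L,goto B. Now: state=B, head=-1, tape[-2..1]=0100 (head:  ^)

Answer: 10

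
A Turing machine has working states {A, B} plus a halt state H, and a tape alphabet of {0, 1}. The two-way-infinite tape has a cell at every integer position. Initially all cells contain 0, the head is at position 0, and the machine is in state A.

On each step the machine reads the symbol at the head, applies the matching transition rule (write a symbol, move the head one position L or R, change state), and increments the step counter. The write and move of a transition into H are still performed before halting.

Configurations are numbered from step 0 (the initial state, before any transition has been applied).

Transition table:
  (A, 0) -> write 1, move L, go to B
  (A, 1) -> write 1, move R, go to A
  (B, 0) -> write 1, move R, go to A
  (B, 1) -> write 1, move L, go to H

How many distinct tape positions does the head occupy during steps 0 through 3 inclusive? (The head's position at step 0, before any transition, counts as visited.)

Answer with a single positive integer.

Answer: 3

Derivation:
Step 1: in state A at pos 0, read 0 -> (A,0)->write 1,move L,goto B. Now: state=B, head=-1, tape[-2..1]=0010 (head:  ^)
Step 2: in state B at pos -1, read 0 -> (B,0)->write 1,move R,goto A. Now: state=A, head=0, tape[-2..1]=0110 (head:   ^)
Step 3: in state A at pos 0, read 1 -> (A,1)->write 1,move R,goto A. Now: state=A, head=1, tape[-2..2]=01100 (head:    ^)
Head positions at steps 0..3: starting at 0, distinct positions visited = {-1, 0, 1} -> 3 position(s)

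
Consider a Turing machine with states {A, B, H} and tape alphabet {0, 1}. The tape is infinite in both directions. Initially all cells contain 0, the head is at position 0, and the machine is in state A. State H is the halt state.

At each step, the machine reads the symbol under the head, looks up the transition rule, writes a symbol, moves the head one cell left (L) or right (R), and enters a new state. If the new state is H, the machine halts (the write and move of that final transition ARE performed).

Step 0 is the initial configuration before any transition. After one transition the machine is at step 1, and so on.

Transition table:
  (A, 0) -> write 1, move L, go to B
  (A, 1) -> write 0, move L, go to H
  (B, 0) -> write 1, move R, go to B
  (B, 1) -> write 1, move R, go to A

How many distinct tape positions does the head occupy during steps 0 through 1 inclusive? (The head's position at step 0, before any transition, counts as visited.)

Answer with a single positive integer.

Step 1: in state A at pos 0, read 0 -> (A,0)->write 1,move L,goto B. Now: state=B, head=-1, tape[-2..1]=0010 (head:  ^)
Head positions at steps 0..1: starting at 0, distinct positions visited = {-1, 0} -> 2 position(s)

Answer: 2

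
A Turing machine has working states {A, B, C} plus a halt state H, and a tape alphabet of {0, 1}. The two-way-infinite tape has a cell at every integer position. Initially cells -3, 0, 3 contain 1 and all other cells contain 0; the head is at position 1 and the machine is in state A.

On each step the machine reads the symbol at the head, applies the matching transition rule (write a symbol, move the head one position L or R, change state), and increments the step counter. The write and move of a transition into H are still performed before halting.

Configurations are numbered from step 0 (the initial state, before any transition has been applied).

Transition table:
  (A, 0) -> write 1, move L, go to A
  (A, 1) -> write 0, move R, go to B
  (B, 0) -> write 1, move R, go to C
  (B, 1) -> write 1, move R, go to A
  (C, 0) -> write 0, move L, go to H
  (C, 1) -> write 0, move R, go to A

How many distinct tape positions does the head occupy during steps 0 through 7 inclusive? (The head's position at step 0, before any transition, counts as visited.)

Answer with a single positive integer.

Answer: 5

Derivation:
Step 1: in state A at pos 1, read 0 -> (A,0)->write 1,move L,goto A. Now: state=A, head=0, tape[-4..4]=010011010 (head:     ^)
Step 2: in state A at pos 0, read 1 -> (A,1)->write 0,move R,goto B. Now: state=B, head=1, tape[-4..4]=010001010 (head:      ^)
Step 3: in state B at pos 1, read 1 -> (B,1)->write 1,move R,goto A. Now: state=A, head=2, tape[-4..4]=010001010 (head:       ^)
Step 4: in state A at pos 2, read 0 -> (A,0)->write 1,move L,goto A. Now: state=A, head=1, tape[-4..4]=010001110 (head:      ^)
Step 5: in state A at pos 1, read 1 -> (A,1)->write 0,move R,goto B. Now: state=B, head=2, tape[-4..4]=010000110 (head:       ^)
Step 6: in state B at pos 2, read 1 -> (B,1)->write 1,move R,goto A. Now: state=A, head=3, tape[-4..4]=010000110 (head:        ^)
Step 7: in state A at pos 3, read 1 -> (A,1)->write 0,move R,goto B. Now: state=B, head=4, tape[-4..5]=0100001000 (head:         ^)
Head positions at steps 0..7: starting at 1, distinct positions visited = {0, 1, 2, 3, 4} -> 5 position(s)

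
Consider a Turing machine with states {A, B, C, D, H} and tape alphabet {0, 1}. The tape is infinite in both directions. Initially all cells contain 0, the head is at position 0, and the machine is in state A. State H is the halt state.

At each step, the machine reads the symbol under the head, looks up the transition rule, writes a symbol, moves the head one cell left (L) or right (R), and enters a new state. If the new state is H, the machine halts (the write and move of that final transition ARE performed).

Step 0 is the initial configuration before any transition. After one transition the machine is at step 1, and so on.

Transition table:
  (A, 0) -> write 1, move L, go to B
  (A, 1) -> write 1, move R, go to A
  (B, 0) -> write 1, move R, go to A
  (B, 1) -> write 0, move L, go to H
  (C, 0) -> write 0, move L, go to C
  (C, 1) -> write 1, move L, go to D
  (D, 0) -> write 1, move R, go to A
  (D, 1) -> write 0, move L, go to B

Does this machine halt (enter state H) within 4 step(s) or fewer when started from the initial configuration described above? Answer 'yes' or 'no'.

Answer: no

Derivation:
Step 1: in state A at pos 0, read 0 -> (A,0)->write 1,move L,goto B. Now: state=B, head=-1, tape[-2..1]=0010 (head:  ^)
Step 2: in state B at pos -1, read 0 -> (B,0)->write 1,move R,goto A. Now: state=A, head=0, tape[-2..1]=0110 (head:   ^)
Step 3: in state A at pos 0, read 1 -> (A,1)->write 1,move R,goto A. Now: state=A, head=1, tape[-2..2]=01100 (head:    ^)
Step 4: in state A at pos 1, read 0 -> (A,0)->write 1,move L,goto B. Now: state=B, head=0, tape[-2..2]=01110 (head:   ^)
After 4 step(s): state = B (not H) -> not halted within 4 -> no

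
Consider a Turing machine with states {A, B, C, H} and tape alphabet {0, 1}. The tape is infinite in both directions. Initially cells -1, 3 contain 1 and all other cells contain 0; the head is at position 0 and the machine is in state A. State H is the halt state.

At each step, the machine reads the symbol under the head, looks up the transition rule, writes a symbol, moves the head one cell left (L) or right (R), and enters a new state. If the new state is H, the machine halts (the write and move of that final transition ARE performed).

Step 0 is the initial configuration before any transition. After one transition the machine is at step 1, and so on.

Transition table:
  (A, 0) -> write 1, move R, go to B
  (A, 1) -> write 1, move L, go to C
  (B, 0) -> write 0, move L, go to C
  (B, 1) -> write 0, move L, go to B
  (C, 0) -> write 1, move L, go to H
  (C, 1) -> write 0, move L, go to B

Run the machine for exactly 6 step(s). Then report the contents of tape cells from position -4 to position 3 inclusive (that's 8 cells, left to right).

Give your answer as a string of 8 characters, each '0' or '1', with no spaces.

Step 1: in state A at pos 0, read 0 -> (A,0)->write 1,move R,goto B. Now: state=B, head=1, tape[-2..4]=0110010 (head:    ^)
Step 2: in state B at pos 1, read 0 -> (B,0)->write 0,move L,goto C. Now: state=C, head=0, tape[-2..4]=0110010 (head:   ^)
Step 3: in state C at pos 0, read 1 -> (C,1)->write 0,move L,goto B. Now: state=B, head=-1, tape[-2..4]=0100010 (head:  ^)
Step 4: in state B at pos -1, read 1 -> (B,1)->write 0,move L,goto B. Now: state=B, head=-2, tape[-3..4]=00000010 (head:  ^)
Step 5: in state B at pos -2, read 0 -> (B,0)->write 0,move L,goto C. Now: state=C, head=-3, tape[-4..4]=000000010 (head:  ^)
Step 6: in state C at pos -3, read 0 -> (C,0)->write 1,move L,goto H. Now: state=H, head=-4, tape[-5..4]=0010000010 (head:  ^)

Answer: 01000001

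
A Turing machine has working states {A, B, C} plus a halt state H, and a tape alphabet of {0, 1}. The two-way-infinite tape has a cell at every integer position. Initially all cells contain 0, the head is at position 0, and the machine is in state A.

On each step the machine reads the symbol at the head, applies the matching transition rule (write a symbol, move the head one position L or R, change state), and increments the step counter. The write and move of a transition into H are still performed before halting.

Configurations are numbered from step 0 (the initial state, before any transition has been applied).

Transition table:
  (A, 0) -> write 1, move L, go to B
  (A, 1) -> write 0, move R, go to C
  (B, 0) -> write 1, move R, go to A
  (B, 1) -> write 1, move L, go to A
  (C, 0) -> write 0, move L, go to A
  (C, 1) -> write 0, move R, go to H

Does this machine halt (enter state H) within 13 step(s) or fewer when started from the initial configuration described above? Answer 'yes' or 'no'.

Answer: yes

Derivation:
Step 1: in state A at pos 0, read 0 -> (A,0)->write 1,move L,goto B. Now: state=B, head=-1, tape[-2..1]=0010 (head:  ^)
Step 2: in state B at pos -1, read 0 -> (B,0)->write 1,move R,goto A. Now: state=A, head=0, tape[-2..1]=0110 (head:   ^)
Step 3: in state A at pos 0, read 1 -> (A,1)->write 0,move R,goto C. Now: state=C, head=1, tape[-2..2]=01000 (head:    ^)
Step 4: in state C at pos 1, read 0 -> (C,0)->write 0,move L,goto A. Now: state=A, head=0, tape[-2..2]=01000 (head:   ^)
Step 5: in state A at pos 0, read 0 -> (A,0)->write 1,move L,goto B. Now: state=B, head=-1, tape[-2..2]=01100 (head:  ^)
Step 6: in state B at pos -1, read 1 -> (B,1)->write 1,move L,goto A. Now: state=A, head=-2, tape[-3..2]=001100 (head:  ^)
Step 7: in state A at pos -2, read 0 -> (A,0)->write 1,move L,goto B. Now: state=B, head=-3, tape[-4..2]=0011100 (head:  ^)
Step 8: in state B at pos -3, read 0 -> (B,0)->write 1,move R,goto A. Now: state=A, head=-2, tape[-4..2]=0111100 (head:   ^)
Step 9: in state A at pos -2, read 1 -> (A,1)->write 0,move R,goto C. Now: state=C, head=-1, tape[-4..2]=0101100 (head:    ^)
Step 10: in state C at pos -1, read 1 -> (C,1)->write 0,move R,goto H. Now: state=H, head=0, tape[-4..2]=0100100 (head:     ^)
State H reached at step 10; 10 <= 13 -> yes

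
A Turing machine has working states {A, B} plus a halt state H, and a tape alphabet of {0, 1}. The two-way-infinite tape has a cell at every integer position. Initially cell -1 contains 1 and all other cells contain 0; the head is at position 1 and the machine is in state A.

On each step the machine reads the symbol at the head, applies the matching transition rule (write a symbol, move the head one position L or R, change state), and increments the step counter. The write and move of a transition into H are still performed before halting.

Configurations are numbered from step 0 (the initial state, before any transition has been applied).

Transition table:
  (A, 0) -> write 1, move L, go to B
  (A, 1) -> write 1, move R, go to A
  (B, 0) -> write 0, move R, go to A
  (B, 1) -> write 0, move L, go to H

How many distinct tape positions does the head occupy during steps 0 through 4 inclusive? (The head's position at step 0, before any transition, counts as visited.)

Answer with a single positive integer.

Step 1: in state A at pos 1, read 0 -> (A,0)->write 1,move L,goto B. Now: state=B, head=0, tape[-2..2]=01010 (head:   ^)
Step 2: in state B at pos 0, read 0 -> (B,0)->write 0,move R,goto A. Now: state=A, head=1, tape[-2..2]=01010 (head:    ^)
Step 3: in state A at pos 1, read 1 -> (A,1)->write 1,move R,goto A. Now: state=A, head=2, tape[-2..3]=010100 (head:     ^)
Step 4: in state A at pos 2, read 0 -> (A,0)->write 1,move L,goto B. Now: state=B, head=1, tape[-2..3]=010110 (head:    ^)
Head positions at steps 0..4: starting at 1, distinct positions visited = {0, 1, 2} -> 3 position(s)

Answer: 3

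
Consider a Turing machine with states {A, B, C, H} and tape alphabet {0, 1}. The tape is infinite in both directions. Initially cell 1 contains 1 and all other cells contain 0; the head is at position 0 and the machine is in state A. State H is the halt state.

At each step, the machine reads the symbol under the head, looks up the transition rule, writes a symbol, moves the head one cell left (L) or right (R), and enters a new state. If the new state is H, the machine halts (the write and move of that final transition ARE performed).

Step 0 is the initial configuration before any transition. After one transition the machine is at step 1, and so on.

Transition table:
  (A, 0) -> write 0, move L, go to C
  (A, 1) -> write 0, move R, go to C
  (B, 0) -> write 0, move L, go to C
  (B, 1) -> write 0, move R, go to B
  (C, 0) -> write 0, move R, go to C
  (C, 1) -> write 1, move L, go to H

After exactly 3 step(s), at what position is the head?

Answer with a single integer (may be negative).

Answer: 1

Derivation:
Step 1: in state A at pos 0, read 0 -> (A,0)->write 0,move L,goto C. Now: state=C, head=-1, tape[-2..2]=00010 (head:  ^)
Step 2: in state C at pos -1, read 0 -> (C,0)->write 0,move R,goto C. Now: state=C, head=0, tape[-2..2]=00010 (head:   ^)
Step 3: in state C at pos 0, read 0 -> (C,0)->write 0,move R,goto C. Now: state=C, head=1, tape[-2..2]=00010 (head:    ^)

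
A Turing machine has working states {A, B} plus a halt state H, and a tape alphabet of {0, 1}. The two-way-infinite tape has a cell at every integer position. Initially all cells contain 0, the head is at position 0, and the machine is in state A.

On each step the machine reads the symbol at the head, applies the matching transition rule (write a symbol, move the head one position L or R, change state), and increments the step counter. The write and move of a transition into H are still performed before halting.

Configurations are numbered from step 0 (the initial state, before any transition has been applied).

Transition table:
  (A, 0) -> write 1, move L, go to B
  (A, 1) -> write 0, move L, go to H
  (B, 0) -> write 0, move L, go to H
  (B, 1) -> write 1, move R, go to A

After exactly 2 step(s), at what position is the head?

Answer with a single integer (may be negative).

Step 1: in state A at pos 0, read 0 -> (A,0)->write 1,move L,goto B. Now: state=B, head=-1, tape[-2..1]=0010 (head:  ^)
Step 2: in state B at pos -1, read 0 -> (B,0)->write 0,move L,goto H. Now: state=H, head=-2, tape[-3..1]=00010 (head:  ^)

Answer: -2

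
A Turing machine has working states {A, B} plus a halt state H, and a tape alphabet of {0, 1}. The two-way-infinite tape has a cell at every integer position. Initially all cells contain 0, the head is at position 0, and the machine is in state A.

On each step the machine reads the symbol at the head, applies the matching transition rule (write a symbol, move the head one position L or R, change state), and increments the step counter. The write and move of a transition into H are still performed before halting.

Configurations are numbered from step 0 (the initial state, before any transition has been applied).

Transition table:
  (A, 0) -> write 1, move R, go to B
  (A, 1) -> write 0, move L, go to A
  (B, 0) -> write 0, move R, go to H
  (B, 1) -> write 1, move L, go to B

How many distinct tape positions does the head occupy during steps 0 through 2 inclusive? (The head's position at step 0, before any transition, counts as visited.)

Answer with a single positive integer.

Answer: 3

Derivation:
Step 1: in state A at pos 0, read 0 -> (A,0)->write 1,move R,goto B. Now: state=B, head=1, tape[-1..2]=0100 (head:   ^)
Step 2: in state B at pos 1, read 0 -> (B,0)->write 0,move R,goto H. Now: state=H, head=2, tape[-1..3]=01000 (head:    ^)
Head positions at steps 0..2: starting at 0, distinct positions visited = {0, 1, 2} -> 3 position(s)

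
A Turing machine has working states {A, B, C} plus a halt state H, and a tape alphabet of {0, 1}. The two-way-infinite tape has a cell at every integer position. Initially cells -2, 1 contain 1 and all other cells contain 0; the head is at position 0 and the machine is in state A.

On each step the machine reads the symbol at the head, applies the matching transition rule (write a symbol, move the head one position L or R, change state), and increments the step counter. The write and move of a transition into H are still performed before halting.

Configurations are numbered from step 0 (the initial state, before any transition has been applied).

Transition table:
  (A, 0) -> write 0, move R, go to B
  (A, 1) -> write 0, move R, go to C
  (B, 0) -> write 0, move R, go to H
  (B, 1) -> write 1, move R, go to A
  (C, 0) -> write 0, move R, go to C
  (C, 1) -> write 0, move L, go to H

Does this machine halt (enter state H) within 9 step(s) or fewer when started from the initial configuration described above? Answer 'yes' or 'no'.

Step 1: in state A at pos 0, read 0 -> (A,0)->write 0,move R,goto B. Now: state=B, head=1, tape[-3..2]=010010 (head:     ^)
Step 2: in state B at pos 1, read 1 -> (B,1)->write 1,move R,goto A. Now: state=A, head=2, tape[-3..3]=0100100 (head:      ^)
Step 3: in state A at pos 2, read 0 -> (A,0)->write 0,move R,goto B. Now: state=B, head=3, tape[-3..4]=01001000 (head:       ^)
Step 4: in state B at pos 3, read 0 -> (B,0)->write 0,move R,goto H. Now: state=H, head=4, tape[-3..5]=010010000 (head:        ^)
State H reached at step 4; 4 <= 9 -> yes

Answer: yes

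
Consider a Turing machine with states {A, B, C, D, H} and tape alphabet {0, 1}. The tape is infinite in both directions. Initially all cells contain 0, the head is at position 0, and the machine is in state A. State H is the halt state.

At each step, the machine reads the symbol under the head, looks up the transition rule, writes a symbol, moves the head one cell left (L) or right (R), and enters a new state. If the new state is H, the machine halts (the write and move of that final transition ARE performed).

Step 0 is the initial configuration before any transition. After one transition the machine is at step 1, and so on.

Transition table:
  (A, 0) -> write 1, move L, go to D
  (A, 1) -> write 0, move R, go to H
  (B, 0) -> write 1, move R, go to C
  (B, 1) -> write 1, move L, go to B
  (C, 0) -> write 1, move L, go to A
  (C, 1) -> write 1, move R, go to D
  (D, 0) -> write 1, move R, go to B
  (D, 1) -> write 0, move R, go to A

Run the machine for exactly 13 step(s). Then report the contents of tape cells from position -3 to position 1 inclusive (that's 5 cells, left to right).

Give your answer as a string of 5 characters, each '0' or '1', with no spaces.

Step 1: in state A at pos 0, read 0 -> (A,0)->write 1,move L,goto D. Now: state=D, head=-1, tape[-2..1]=0010 (head:  ^)
Step 2: in state D at pos -1, read 0 -> (D,0)->write 1,move R,goto B. Now: state=B, head=0, tape[-2..1]=0110 (head:   ^)
Step 3: in state B at pos 0, read 1 -> (B,1)->write 1,move L,goto B. Now: state=B, head=-1, tape[-2..1]=0110 (head:  ^)
Step 4: in state B at pos -1, read 1 -> (B,1)->write 1,move L,goto B. Now: state=B, head=-2, tape[-3..1]=00110 (head:  ^)
Step 5: in state B at pos -2, read 0 -> (B,0)->write 1,move R,goto C. Now: state=C, head=-1, tape[-3..1]=01110 (head:   ^)
Step 6: in state C at pos -1, read 1 -> (C,1)->write 1,move R,goto D. Now: state=D, head=0, tape[-3..1]=01110 (head:    ^)
Step 7: in state D at pos 0, read 1 -> (D,1)->write 0,move R,goto A. Now: state=A, head=1, tape[-3..2]=011000 (head:     ^)
Step 8: in state A at pos 1, read 0 -> (A,0)->write 1,move L,goto D. Now: state=D, head=0, tape[-3..2]=011010 (head:    ^)
Step 9: in state D at pos 0, read 0 -> (D,0)->write 1,move R,goto B. Now: state=B, head=1, tape[-3..2]=011110 (head:     ^)
Step 10: in state B at pos 1, read 1 -> (B,1)->write 1,move L,goto B. Now: state=B, head=0, tape[-3..2]=011110 (head:    ^)
Step 11: in state B at pos 0, read 1 -> (B,1)->write 1,move L,goto B. Now: state=B, head=-1, tape[-3..2]=011110 (head:   ^)
Step 12: in state B at pos -1, read 1 -> (B,1)->write 1,move L,goto B. Now: state=B, head=-2, tape[-3..2]=011110 (head:  ^)
Step 13: in state B at pos -2, read 1 -> (B,1)->write 1,move L,goto B. Now: state=B, head=-3, tape[-4..2]=0011110 (head:  ^)

Answer: 01111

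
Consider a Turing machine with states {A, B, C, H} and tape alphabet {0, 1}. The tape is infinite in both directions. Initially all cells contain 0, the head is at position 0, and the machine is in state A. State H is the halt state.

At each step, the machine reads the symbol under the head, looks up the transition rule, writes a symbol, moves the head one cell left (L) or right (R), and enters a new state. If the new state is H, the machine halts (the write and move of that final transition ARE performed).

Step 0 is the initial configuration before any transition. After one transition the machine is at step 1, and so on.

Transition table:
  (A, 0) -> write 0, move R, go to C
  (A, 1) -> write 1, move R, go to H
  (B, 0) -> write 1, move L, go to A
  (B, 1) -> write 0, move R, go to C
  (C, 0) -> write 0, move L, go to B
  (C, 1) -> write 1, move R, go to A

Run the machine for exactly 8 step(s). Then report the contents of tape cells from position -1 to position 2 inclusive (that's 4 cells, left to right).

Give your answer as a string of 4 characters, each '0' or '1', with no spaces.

Step 1: in state A at pos 0, read 0 -> (A,0)->write 0,move R,goto C. Now: state=C, head=1, tape[-1..2]=0000 (head:   ^)
Step 2: in state C at pos 1, read 0 -> (C,0)->write 0,move L,goto B. Now: state=B, head=0, tape[-1..2]=0000 (head:  ^)
Step 3: in state B at pos 0, read 0 -> (B,0)->write 1,move L,goto A. Now: state=A, head=-1, tape[-2..2]=00100 (head:  ^)
Step 4: in state A at pos -1, read 0 -> (A,0)->write 0,move R,goto C. Now: state=C, head=0, tape[-2..2]=00100 (head:   ^)
Step 5: in state C at pos 0, read 1 -> (C,1)->write 1,move R,goto A. Now: state=A, head=1, tape[-2..2]=00100 (head:    ^)
Step 6: in state A at pos 1, read 0 -> (A,0)->write 0,move R,goto C. Now: state=C, head=2, tape[-2..3]=001000 (head:     ^)
Step 7: in state C at pos 2, read 0 -> (C,0)->write 0,move L,goto B. Now: state=B, head=1, tape[-2..3]=001000 (head:    ^)
Step 8: in state B at pos 1, read 0 -> (B,0)->write 1,move L,goto A. Now: state=A, head=0, tape[-2..3]=001100 (head:   ^)

Answer: 0110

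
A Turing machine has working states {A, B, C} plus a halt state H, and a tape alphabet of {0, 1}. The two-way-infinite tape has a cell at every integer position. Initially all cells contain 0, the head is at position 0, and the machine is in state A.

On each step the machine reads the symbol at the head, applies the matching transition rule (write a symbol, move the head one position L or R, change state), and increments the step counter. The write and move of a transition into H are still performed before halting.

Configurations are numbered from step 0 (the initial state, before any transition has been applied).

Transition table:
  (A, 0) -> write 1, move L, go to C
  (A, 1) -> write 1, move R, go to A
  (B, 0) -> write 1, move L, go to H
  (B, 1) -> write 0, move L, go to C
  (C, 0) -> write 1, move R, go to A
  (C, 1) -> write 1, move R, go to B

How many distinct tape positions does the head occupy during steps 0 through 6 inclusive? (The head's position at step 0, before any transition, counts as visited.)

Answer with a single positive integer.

Step 1: in state A at pos 0, read 0 -> (A,0)->write 1,move L,goto C. Now: state=C, head=-1, tape[-2..1]=0010 (head:  ^)
Step 2: in state C at pos -1, read 0 -> (C,0)->write 1,move R,goto A. Now: state=A, head=0, tape[-2..1]=0110 (head:   ^)
Step 3: in state A at pos 0, read 1 -> (A,1)->write 1,move R,goto A. Now: state=A, head=1, tape[-2..2]=01100 (head:    ^)
Step 4: in state A at pos 1, read 0 -> (A,0)->write 1,move L,goto C. Now: state=C, head=0, tape[-2..2]=01110 (head:   ^)
Step 5: in state C at pos 0, read 1 -> (C,1)->write 1,move R,goto B. Now: state=B, head=1, tape[-2..2]=01110 (head:    ^)
Step 6: in state B at pos 1, read 1 -> (B,1)->write 0,move L,goto C. Now: state=C, head=0, tape[-2..2]=01100 (head:   ^)
Head positions at steps 0..6: starting at 0, distinct positions visited = {-1, 0, 1} -> 3 position(s)

Answer: 3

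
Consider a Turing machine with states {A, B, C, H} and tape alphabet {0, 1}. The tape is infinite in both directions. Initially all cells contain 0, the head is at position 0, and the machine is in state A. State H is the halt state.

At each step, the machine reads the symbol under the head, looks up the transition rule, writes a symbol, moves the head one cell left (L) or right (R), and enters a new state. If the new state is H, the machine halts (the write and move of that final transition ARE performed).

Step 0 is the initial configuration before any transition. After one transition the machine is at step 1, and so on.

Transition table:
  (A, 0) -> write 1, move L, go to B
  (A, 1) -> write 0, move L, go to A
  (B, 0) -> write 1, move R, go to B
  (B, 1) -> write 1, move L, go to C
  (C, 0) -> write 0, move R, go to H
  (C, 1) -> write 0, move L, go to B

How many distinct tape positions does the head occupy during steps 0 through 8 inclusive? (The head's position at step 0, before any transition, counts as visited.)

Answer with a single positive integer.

Answer: 3

Derivation:
Step 1: in state A at pos 0, read 0 -> (A,0)->write 1,move L,goto B. Now: state=B, head=-1, tape[-2..1]=0010 (head:  ^)
Step 2: in state B at pos -1, read 0 -> (B,0)->write 1,move R,goto B. Now: state=B, head=0, tape[-2..1]=0110 (head:   ^)
Step 3: in state B at pos 0, read 1 -> (B,1)->write 1,move L,goto C. Now: state=C, head=-1, tape[-2..1]=0110 (head:  ^)
Step 4: in state C at pos -1, read 1 -> (C,1)->write 0,move L,goto B. Now: state=B, head=-2, tape[-3..1]=00010 (head:  ^)
Step 5: in state B at pos -2, read 0 -> (B,0)->write 1,move R,goto B. Now: state=B, head=-1, tape[-3..1]=01010 (head:   ^)
Step 6: in state B at pos -1, read 0 -> (B,0)->write 1,move R,goto B. Now: state=B, head=0, tape[-3..1]=01110 (head:    ^)
Step 7: in state B at pos 0, read 1 -> (B,1)->write 1,move L,goto C. Now: state=C, head=-1, tape[-3..1]=01110 (head:   ^)
Step 8: in state C at pos -1, read 1 -> (C,1)->write 0,move L,goto B. Now: state=B, head=-2, tape[-3..1]=01010 (head:  ^)
Head positions at steps 0..8: starting at 0, distinct positions visited = {-2, -1, 0} -> 3 position(s)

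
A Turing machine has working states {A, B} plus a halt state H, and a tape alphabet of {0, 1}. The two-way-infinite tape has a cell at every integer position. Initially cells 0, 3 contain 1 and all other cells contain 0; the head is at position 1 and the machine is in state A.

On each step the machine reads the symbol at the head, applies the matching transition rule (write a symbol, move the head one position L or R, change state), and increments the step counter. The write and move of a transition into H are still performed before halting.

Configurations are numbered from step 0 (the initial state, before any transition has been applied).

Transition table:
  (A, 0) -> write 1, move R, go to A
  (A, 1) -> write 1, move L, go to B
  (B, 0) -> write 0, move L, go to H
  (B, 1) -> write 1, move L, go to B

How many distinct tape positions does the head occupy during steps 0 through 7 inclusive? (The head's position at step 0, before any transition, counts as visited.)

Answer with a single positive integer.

Answer: 6

Derivation:
Step 1: in state A at pos 1, read 0 -> (A,0)->write 1,move R,goto A. Now: state=A, head=2, tape[-1..4]=011010 (head:    ^)
Step 2: in state A at pos 2, read 0 -> (A,0)->write 1,move R,goto A. Now: state=A, head=3, tape[-1..4]=011110 (head:     ^)
Step 3: in state A at pos 3, read 1 -> (A,1)->write 1,move L,goto B. Now: state=B, head=2, tape[-1..4]=011110 (head:    ^)
Step 4: in state B at pos 2, read 1 -> (B,1)->write 1,move L,goto B. Now: state=B, head=1, tape[-1..4]=011110 (head:   ^)
Step 5: in state B at pos 1, read 1 -> (B,1)->write 1,move L,goto B. Now: state=B, head=0, tape[-1..4]=011110 (head:  ^)
Step 6: in state B at pos 0, read 1 -> (B,1)->write 1,move L,goto B. Now: state=B, head=-1, tape[-2..4]=0011110 (head:  ^)
Step 7: in state B at pos -1, read 0 -> (B,0)->write 0,move L,goto H. Now: state=H, head=-2, tape[-3..4]=00011110 (head:  ^)
Head positions at steps 0..7: starting at 1, distinct positions visited = {-2, -1, 0, 1, 2, 3} -> 6 position(s)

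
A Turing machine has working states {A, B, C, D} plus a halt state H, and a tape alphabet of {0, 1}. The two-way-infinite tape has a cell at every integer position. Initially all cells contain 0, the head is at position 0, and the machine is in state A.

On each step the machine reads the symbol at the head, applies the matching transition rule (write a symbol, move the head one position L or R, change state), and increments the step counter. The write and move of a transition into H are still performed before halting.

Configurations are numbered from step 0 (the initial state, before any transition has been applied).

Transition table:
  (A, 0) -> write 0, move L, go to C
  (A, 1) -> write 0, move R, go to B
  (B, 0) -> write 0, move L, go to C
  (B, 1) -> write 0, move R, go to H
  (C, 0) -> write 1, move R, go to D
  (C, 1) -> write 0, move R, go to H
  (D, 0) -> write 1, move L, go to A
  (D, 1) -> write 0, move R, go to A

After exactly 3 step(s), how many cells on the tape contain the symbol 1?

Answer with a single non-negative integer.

Answer: 2

Derivation:
Step 1: in state A at pos 0, read 0 -> (A,0)->write 0,move L,goto C. Now: state=C, head=-1, tape[-2..1]=0000 (head:  ^)
Step 2: in state C at pos -1, read 0 -> (C,0)->write 1,move R,goto D. Now: state=D, head=0, tape[-2..1]=0100 (head:   ^)
Step 3: in state D at pos 0, read 0 -> (D,0)->write 1,move L,goto A. Now: state=A, head=-1, tape[-2..1]=0110 (head:  ^)
Cells containing 1 after step 3: {-1, 0} -> 2 cell(s)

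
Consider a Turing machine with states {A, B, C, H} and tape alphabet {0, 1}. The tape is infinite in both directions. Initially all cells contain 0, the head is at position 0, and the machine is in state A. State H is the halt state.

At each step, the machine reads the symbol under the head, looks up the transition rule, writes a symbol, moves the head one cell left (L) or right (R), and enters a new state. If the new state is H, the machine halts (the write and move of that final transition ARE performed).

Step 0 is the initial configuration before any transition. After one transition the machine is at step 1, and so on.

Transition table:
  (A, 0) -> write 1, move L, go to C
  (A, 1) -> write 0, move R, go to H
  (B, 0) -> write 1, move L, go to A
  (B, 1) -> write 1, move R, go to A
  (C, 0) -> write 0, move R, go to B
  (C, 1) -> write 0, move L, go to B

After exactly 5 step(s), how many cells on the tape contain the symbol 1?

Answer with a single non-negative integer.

Answer: 1

Derivation:
Step 1: in state A at pos 0, read 0 -> (A,0)->write 1,move L,goto C. Now: state=C, head=-1, tape[-2..1]=0010 (head:  ^)
Step 2: in state C at pos -1, read 0 -> (C,0)->write 0,move R,goto B. Now: state=B, head=0, tape[-2..1]=0010 (head:   ^)
Step 3: in state B at pos 0, read 1 -> (B,1)->write 1,move R,goto A. Now: state=A, head=1, tape[-2..2]=00100 (head:    ^)
Step 4: in state A at pos 1, read 0 -> (A,0)->write 1,move L,goto C. Now: state=C, head=0, tape[-2..2]=00110 (head:   ^)
Step 5: in state C at pos 0, read 1 -> (C,1)->write 0,move L,goto B. Now: state=B, head=-1, tape[-2..2]=00010 (head:  ^)
Cells containing 1 after step 5: {1} -> 1 cell(s)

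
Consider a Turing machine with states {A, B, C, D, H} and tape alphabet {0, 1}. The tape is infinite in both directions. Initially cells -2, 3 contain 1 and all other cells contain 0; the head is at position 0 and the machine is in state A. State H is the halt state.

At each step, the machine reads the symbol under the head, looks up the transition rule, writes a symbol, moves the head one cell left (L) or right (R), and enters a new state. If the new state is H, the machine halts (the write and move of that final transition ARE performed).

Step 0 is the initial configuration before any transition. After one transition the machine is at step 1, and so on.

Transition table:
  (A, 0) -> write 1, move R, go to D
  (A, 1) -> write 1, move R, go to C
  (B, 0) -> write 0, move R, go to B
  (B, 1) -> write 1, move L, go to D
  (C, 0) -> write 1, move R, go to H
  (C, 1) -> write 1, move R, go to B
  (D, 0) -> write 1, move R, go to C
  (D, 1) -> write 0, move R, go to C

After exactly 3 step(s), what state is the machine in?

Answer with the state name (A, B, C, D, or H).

Step 1: in state A at pos 0, read 0 -> (A,0)->write 1,move R,goto D. Now: state=D, head=1, tape[-3..4]=01010010 (head:     ^)
Step 2: in state D at pos 1, read 0 -> (D,0)->write 1,move R,goto C. Now: state=C, head=2, tape[-3..4]=01011010 (head:      ^)
Step 3: in state C at pos 2, read 0 -> (C,0)->write 1,move R,goto H. Now: state=H, head=3, tape[-3..4]=01011110 (head:       ^)

Answer: H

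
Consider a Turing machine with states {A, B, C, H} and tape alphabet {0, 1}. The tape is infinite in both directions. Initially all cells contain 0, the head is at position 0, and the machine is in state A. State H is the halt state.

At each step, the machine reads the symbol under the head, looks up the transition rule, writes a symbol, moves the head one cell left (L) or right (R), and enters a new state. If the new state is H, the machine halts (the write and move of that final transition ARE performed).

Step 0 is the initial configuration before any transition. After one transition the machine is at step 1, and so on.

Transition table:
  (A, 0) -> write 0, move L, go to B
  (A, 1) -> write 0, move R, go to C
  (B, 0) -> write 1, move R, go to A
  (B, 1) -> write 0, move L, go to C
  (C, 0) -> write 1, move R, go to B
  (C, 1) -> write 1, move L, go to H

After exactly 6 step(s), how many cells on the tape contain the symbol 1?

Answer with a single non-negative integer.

Answer: 2

Derivation:
Step 1: in state A at pos 0, read 0 -> (A,0)->write 0,move L,goto B. Now: state=B, head=-1, tape[-2..1]=0000 (head:  ^)
Step 2: in state B at pos -1, read 0 -> (B,0)->write 1,move R,goto A. Now: state=A, head=0, tape[-2..1]=0100 (head:   ^)
Step 3: in state A at pos 0, read 0 -> (A,0)->write 0,move L,goto B. Now: state=B, head=-1, tape[-2..1]=0100 (head:  ^)
Step 4: in state B at pos -1, read 1 -> (B,1)->write 0,move L,goto C. Now: state=C, head=-2, tape[-3..1]=00000 (head:  ^)
Step 5: in state C at pos -2, read 0 -> (C,0)->write 1,move R,goto B. Now: state=B, head=-1, tape[-3..1]=01000 (head:   ^)
Step 6: in state B at pos -1, read 0 -> (B,0)->write 1,move R,goto A. Now: state=A, head=0, tape[-3..1]=01100 (head:    ^)
Cells containing 1 after step 6: {-2, -1} -> 2 cell(s)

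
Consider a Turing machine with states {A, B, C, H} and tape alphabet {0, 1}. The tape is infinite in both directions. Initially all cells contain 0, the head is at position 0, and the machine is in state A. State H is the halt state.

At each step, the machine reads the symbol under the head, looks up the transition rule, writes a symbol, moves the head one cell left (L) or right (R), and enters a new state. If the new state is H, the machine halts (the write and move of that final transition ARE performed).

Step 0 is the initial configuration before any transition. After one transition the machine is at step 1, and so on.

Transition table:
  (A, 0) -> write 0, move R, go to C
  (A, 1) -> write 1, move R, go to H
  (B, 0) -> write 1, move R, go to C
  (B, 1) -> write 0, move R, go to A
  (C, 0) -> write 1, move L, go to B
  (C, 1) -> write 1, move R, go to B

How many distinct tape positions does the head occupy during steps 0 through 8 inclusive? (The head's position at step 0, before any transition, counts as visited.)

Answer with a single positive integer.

Answer: 5

Derivation:
Step 1: in state A at pos 0, read 0 -> (A,0)->write 0,move R,goto C. Now: state=C, head=1, tape[-1..2]=0000 (head:   ^)
Step 2: in state C at pos 1, read 0 -> (C,0)->write 1,move L,goto B. Now: state=B, head=0, tape[-1..2]=0010 (head:  ^)
Step 3: in state B at pos 0, read 0 -> (B,0)->write 1,move R,goto C. Now: state=C, head=1, tape[-1..2]=0110 (head:   ^)
Step 4: in state C at pos 1, read 1 -> (C,1)->write 1,move R,goto B. Now: state=B, head=2, tape[-1..3]=01100 (head:    ^)
Step 5: in state B at pos 2, read 0 -> (B,0)->write 1,move R,goto C. Now: state=C, head=3, tape[-1..4]=011100 (head:     ^)
Step 6: in state C at pos 3, read 0 -> (C,0)->write 1,move L,goto B. Now: state=B, head=2, tape[-1..4]=011110 (head:    ^)
Step 7: in state B at pos 2, read 1 -> (B,1)->write 0,move R,goto A. Now: state=A, head=3, tape[-1..4]=011010 (head:     ^)
Step 8: in state A at pos 3, read 1 -> (A,1)->write 1,move R,goto H. Now: state=H, head=4, tape[-1..5]=0110100 (head:      ^)
Head positions at steps 0..8: starting at 0, distinct positions visited = {0, 1, 2, 3, 4} -> 5 position(s)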